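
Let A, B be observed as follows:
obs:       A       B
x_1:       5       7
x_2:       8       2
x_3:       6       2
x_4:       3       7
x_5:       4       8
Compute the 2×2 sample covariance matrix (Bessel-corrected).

Step 1 — column means:
  mean(A) = (5 + 8 + 6 + 3 + 4) / 5 = 26/5 = 5.2
  mean(B) = (7 + 2 + 2 + 7 + 8) / 5 = 26/5 = 5.2

Step 2 — sample covariance S[i,j] = (1/(n-1)) · Σ_k (x_{k,i} - mean_i) · (x_{k,j} - mean_j), with n-1 = 4.
  S[A,A] = ((-0.2)·(-0.2) + (2.8)·(2.8) + (0.8)·(0.8) + (-2.2)·(-2.2) + (-1.2)·(-1.2)) / 4 = 14.8/4 = 3.7
  S[A,B] = ((-0.2)·(1.8) + (2.8)·(-3.2) + (0.8)·(-3.2) + (-2.2)·(1.8) + (-1.2)·(2.8)) / 4 = -19.2/4 = -4.8
  S[B,B] = ((1.8)·(1.8) + (-3.2)·(-3.2) + (-3.2)·(-3.2) + (1.8)·(1.8) + (2.8)·(2.8)) / 4 = 34.8/4 = 8.7

S is symmetric (S[j,i] = S[i,j]). Assembling:

S = [[3.7, -4.8],
 [-4.8, 8.7]]


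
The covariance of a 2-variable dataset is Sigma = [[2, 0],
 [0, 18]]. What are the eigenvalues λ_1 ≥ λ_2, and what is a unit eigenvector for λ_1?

Step 1 — characteristic polynomial of 2×2 Sigma:
  det(Sigma - λI) = λ² - trace · λ + det = 0.
  trace = 2 + 18 = 20, det = 2·18 - (0)² = 36.
Step 2 — discriminant:
  Δ = trace² - 4·det = 400 - 144 = 256.
Step 3 — eigenvalues:
  λ = (trace ± √Δ)/2 = (20 ± 16)/2,
  λ_1 = 18,  λ_2 = 2.

Step 4 — unit eigenvector for λ_1: Sigma is diagonal, so its eigenvectors are the coordinate axes. λ_1 = 18 is the diagonal entry on the second coordinate axis, hence
  v_1 = (0, 1) (||v_1|| = 1).

λ_1 = 18,  λ_2 = 2;  v_1 ≈ (0, 1)


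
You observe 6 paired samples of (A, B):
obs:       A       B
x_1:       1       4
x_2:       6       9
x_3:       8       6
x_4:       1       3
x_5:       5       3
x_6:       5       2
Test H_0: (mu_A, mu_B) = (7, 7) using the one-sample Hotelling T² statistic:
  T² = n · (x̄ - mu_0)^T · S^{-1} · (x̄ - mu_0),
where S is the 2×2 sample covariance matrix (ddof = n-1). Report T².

Step 1 — sample mean vector:
  mean(A) = (1 + 6 + 8 + 1 + 5 + 5) / 6 = 26/6 = 4.3333
  mean(B) = (4 + 9 + 6 + 3 + 3 + 2) / 6 = 27/6 = 4.5
  x̄ = (4.3333, 4.5),  deviation x̄ - mu_0 = (4.3333, 4.5) - (7, 7) = (-2.6667, -2.5).

Step 2 — sample covariance matrix, S[i,j] = (1/(n-1)) · Σ_k (x_{k,i} - mean_i) · (x_{k,j} - mean_j), divisor n-1 = 5:
  S[A,A] = ((-3.3333)·(-3.3333) + (1.6667)·(1.6667) + (3.6667)·(3.6667) + (-3.3333)·(-3.3333) + (0.6667)·(0.6667) + (0.6667)·(0.6667)) / 5 = 39.3333/5 = 7.8667
  S[A,B] = ((-3.3333)·(-0.5) + (1.6667)·(4.5) + (3.6667)·(1.5) + (-3.3333)·(-1.5) + (0.6667)·(-1.5) + (0.6667)·(-2.5)) / 5 = 17/5 = 3.4
  S[B,B] = ((-0.5)·(-0.5) + (4.5)·(4.5) + (1.5)·(1.5) + (-1.5)·(-1.5) + (-1.5)·(-1.5) + (-2.5)·(-2.5)) / 5 = 33.5/5 = 6.7
  S = [[7.8667, 3.4],
 [3.4, 6.7]].

Step 3 — invert S. det(S) = 7.8667·6.7 - (3.4)² = 41.1467.
  S^{-1} = (1/det) · [[d, -b], [-b, a]] = [[0.1628, -0.0826],
 [-0.0826, 0.1912]].

Step 4 — quadratic form (x̄ - mu_0)^T · S^{-1} · (x̄ - mu_0):
  S^{-1} · (x̄ - mu_0) = (-0.2276, -0.2576),
  (x̄ - mu_0)^T · [...] = (-2.6667)·(-0.2276) + (-2.5)·(-0.2576) = 1.2511.

Step 5 — scale by n: T² = 6 · 1.2511 = 7.5065.

T² ≈ 7.5065


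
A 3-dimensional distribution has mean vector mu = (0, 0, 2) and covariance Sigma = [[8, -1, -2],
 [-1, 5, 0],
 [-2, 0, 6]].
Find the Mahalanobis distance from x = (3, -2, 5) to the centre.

Step 1 — centre the observation: (x - mu) = (3, -2, 3).

Step 2 — invert Sigma (cofactor / det for 3×3, or solve directly):
  Sigma^{-1} = [[0.1402, 0.028, 0.0467],
 [0.028, 0.2056, 0.0093],
 [0.0467, 0.0093, 0.1822]].

Step 3 — form the quadratic (x - mu)^T · Sigma^{-1} · (x - mu):
  Sigma^{-1} · (x - mu) = (0.5047, -0.2991, 0.6682).
  (x - mu)^T · [Sigma^{-1} · (x - mu)] = (3)·(0.5047) + (-2)·(-0.2991) + (3)·(0.6682) = 4.1168.

Step 4 — take square root: d = √(4.1168) ≈ 2.029.

d(x, mu) = √(4.1168) ≈ 2.029


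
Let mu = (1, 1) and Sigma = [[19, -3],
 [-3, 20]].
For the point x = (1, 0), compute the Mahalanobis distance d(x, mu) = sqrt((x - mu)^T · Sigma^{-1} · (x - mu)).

Step 1 — centre the observation: (x - mu) = (0, -1).

Step 2 — invert Sigma. det(Sigma) = 19·20 - (-3)² = 371.
  Sigma^{-1} = (1/det) · [[d, -b], [-b, a]] = [[0.0539, 0.0081],
 [0.0081, 0.0512]].

Step 3 — form the quadratic (x - mu)^T · Sigma^{-1} · (x - mu):
  Sigma^{-1} · (x - mu) = (-0.0081, -0.0512).
  (x - mu)^T · [Sigma^{-1} · (x - mu)] = (0)·(-0.0081) + (-1)·(-0.0512) = 0.0512.

Step 4 — take square root: d = √(0.0512) ≈ 0.2263.

d(x, mu) = √(0.0512) ≈ 0.2263


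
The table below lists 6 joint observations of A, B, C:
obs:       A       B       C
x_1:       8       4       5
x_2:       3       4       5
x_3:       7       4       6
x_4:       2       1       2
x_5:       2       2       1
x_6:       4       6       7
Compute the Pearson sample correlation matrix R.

Step 1 — column means:
  mean(A) = (8 + 3 + 7 + 2 + 2 + 4) / 6 = 26/6 = 4.3333
  mean(B) = (4 + 4 + 4 + 1 + 2 + 6) / 6 = 21/6 = 3.5
  mean(C) = (5 + 5 + 6 + 2 + 1 + 7) / 6 = 26/6 = 4.3333

Step 2 — sample variances and covariances s[i,j] = (1/(n-1)) · Σ_k (x_{k,i} - mean_i) · (x_{k,j} - mean_j), with n-1 = 5:
  s[A,A] = ((3.6667)·(3.6667) + (-1.3333)·(-1.3333) + (2.6667)·(2.6667) + (-2.3333)·(-2.3333) + (-2.3333)·(-2.3333) + (-0.3333)·(-0.3333)) / 5 = 33.3333/5 = 6.6667
  s[A,B] = ((3.6667)·(0.5) + (-1.3333)·(0.5) + (2.6667)·(0.5) + (-2.3333)·(-2.5) + (-2.3333)·(-1.5) + (-0.3333)·(2.5)) / 5 = 11/5 = 2.2
  s[A,C] = ((3.6667)·(0.6667) + (-1.3333)·(0.6667) + (2.6667)·(1.6667) + (-2.3333)·(-2.3333) + (-2.3333)·(-3.3333) + (-0.3333)·(2.6667)) / 5 = 18.3333/5 = 3.6667
  s[B,B] = ((0.5)·(0.5) + (0.5)·(0.5) + (0.5)·(0.5) + (-2.5)·(-2.5) + (-1.5)·(-1.5) + (2.5)·(2.5)) / 5 = 15.5/5 = 3.1
  s[B,C] = ((0.5)·(0.6667) + (0.5)·(0.6667) + (0.5)·(1.6667) + (-2.5)·(-2.3333) + (-1.5)·(-3.3333) + (2.5)·(2.6667)) / 5 = 19/5 = 3.8
  s[C,C] = ((0.6667)·(0.6667) + (0.6667)·(0.6667) + (1.6667)·(1.6667) + (-2.3333)·(-2.3333) + (-3.3333)·(-3.3333) + (2.6667)·(2.6667)) / 5 = 27.3333/5 = 5.4667
  Sample standard deviations s_i = √(s[i,i]):
  s(A) = √(6.6667) = 2.582
  s(B) = √(3.1) = 1.7607
  s(C) = √(5.4667) = 2.3381

Step 3 — r_{ij} = s_{ij} / (s_i · s_j):
  r[A,A] = 1 (diagonal).
  r[A,B] = 2.2 / (2.582 · 1.7607) = 2.2 / 4.5461 = 0.4839
  r[A,C] = 3.6667 / (2.582 · 2.3381) = 3.6667 / 6.0369 = 0.6074
  r[B,B] = 1 (diagonal).
  r[B,C] = 3.8 / (1.7607 · 2.3381) = 3.8 / 4.1166 = 0.9231
  r[C,C] = 1 (diagonal).

R is symmetric with unit diagonal. Assembling:

R = [[1, 0.4839, 0.6074],
 [0.4839, 1, 0.9231],
 [0.6074, 0.9231, 1]]


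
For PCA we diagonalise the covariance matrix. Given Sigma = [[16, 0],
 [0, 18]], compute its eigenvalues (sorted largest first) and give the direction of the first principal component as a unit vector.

Step 1 — characteristic polynomial of 2×2 Sigma:
  det(Sigma - λI) = λ² - trace · λ + det = 0.
  trace = 16 + 18 = 34, det = 16·18 - (0)² = 288.
Step 2 — discriminant:
  Δ = trace² - 4·det = 1156 - 1152 = 4.
Step 3 — eigenvalues:
  λ = (trace ± √Δ)/2 = (34 ± 2)/2,
  λ_1 = 18,  λ_2 = 16.

Step 4 — unit eigenvector for λ_1: Sigma is diagonal, so its eigenvectors are the coordinate axes. λ_1 = 18 is the diagonal entry on the second coordinate axis, hence
  v_1 = (0, 1) (||v_1|| = 1).

λ_1 = 18,  λ_2 = 16;  v_1 ≈ (0, 1)


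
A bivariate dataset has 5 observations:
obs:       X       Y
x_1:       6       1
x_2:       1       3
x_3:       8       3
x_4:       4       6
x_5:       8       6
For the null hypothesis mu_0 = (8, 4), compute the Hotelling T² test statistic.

Step 1 — sample mean vector:
  mean(X) = (6 + 1 + 8 + 4 + 8) / 5 = 27/5 = 5.4
  mean(Y) = (1 + 3 + 3 + 6 + 6) / 5 = 19/5 = 3.8
  x̄ = (5.4, 3.8),  deviation x̄ - mu_0 = (5.4, 3.8) - (8, 4) = (-2.6, -0.2).

Step 2 — sample covariance matrix, S[i,j] = (1/(n-1)) · Σ_k (x_{k,i} - mean_i) · (x_{k,j} - mean_j), divisor n-1 = 4:
  S[X,X] = ((0.6)·(0.6) + (-4.4)·(-4.4) + (2.6)·(2.6) + (-1.4)·(-1.4) + (2.6)·(2.6)) / 4 = 35.2/4 = 8.8
  S[X,Y] = ((0.6)·(-2.8) + (-4.4)·(-0.8) + (2.6)·(-0.8) + (-1.4)·(2.2) + (2.6)·(2.2)) / 4 = 2.4/4 = 0.6
  S[Y,Y] = ((-2.8)·(-2.8) + (-0.8)·(-0.8) + (-0.8)·(-0.8) + (2.2)·(2.2) + (2.2)·(2.2)) / 4 = 18.8/4 = 4.7
  S = [[8.8, 0.6],
 [0.6, 4.7]].

Step 3 — invert S. det(S) = 8.8·4.7 - (0.6)² = 41.
  S^{-1} = (1/det) · [[d, -b], [-b, a]] = [[0.1146, -0.0146],
 [-0.0146, 0.2146]].

Step 4 — quadratic form (x̄ - mu_0)^T · S^{-1} · (x̄ - mu_0):
  S^{-1} · (x̄ - mu_0) = (-0.2951, -0.0049),
  (x̄ - mu_0)^T · [...] = (-2.6)·(-0.2951) + (-0.2)·(-0.0049) = 0.7683.

Step 5 — scale by n: T² = 5 · 0.7683 = 3.8415.

T² ≈ 3.8415


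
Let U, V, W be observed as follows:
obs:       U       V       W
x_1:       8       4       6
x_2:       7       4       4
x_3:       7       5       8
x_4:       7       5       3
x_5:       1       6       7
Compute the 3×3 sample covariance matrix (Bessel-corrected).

Step 1 — column means:
  mean(U) = (8 + 7 + 7 + 7 + 1) / 5 = 30/5 = 6
  mean(V) = (4 + 4 + 5 + 5 + 6) / 5 = 24/5 = 4.8
  mean(W) = (6 + 4 + 8 + 3 + 7) / 5 = 28/5 = 5.6

Step 2 — sample covariance S[i,j] = (1/(n-1)) · Σ_k (x_{k,i} - mean_i) · (x_{k,j} - mean_j), with n-1 = 4.
  S[U,U] = ((2)·(2) + (1)·(1) + (1)·(1) + (1)·(1) + (-5)·(-5)) / 4 = 32/4 = 8
  S[U,V] = ((2)·(-0.8) + (1)·(-0.8) + (1)·(0.2) + (1)·(0.2) + (-5)·(1.2)) / 4 = -8/4 = -2
  S[U,W] = ((2)·(0.4) + (1)·(-1.6) + (1)·(2.4) + (1)·(-2.6) + (-5)·(1.4)) / 4 = -8/4 = -2
  S[V,V] = ((-0.8)·(-0.8) + (-0.8)·(-0.8) + (0.2)·(0.2) + (0.2)·(0.2) + (1.2)·(1.2)) / 4 = 2.8/4 = 0.7
  S[V,W] = ((-0.8)·(0.4) + (-0.8)·(-1.6) + (0.2)·(2.4) + (0.2)·(-2.6) + (1.2)·(1.4)) / 4 = 2.6/4 = 0.65
  S[W,W] = ((0.4)·(0.4) + (-1.6)·(-1.6) + (2.4)·(2.4) + (-2.6)·(-2.6) + (1.4)·(1.4)) / 4 = 17.2/4 = 4.3

S is symmetric (S[j,i] = S[i,j]). Assembling:

S = [[8, -2, -2],
 [-2, 0.7, 0.65],
 [-2, 0.65, 4.3]]


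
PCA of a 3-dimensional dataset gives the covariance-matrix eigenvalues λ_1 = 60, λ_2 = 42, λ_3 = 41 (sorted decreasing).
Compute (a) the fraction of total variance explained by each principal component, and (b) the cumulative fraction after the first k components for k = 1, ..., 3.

Step 1 — total variance = trace(Sigma) = Σ λ_i = 60 + 42 + 41 = 143.

Step 2 — fraction explained by component i = λ_i / Σ λ:
  PC1: 60/143 = 0.4196
  PC2: 42/143 = 0.2937
  PC3: 41/143 = 0.2867

Step 3 — cumulative fraction after k components = (λ_1 + ... + λ_k) / Σ λ:
  k = 1: 60/143 = 0.4196
  k = 2: (60 + 42)/143 = 102/143 = 0.7133
  k = 3: (60 + 42 + 41)/143 = 143/143 = 1

Summary (fraction, with percent):

explained: PC1 0.4196 (41.96%), PC2 0.2937 (29.37%), PC3 0.2867 (28.67%);  cumulative: 0.4196, 0.7133, 1


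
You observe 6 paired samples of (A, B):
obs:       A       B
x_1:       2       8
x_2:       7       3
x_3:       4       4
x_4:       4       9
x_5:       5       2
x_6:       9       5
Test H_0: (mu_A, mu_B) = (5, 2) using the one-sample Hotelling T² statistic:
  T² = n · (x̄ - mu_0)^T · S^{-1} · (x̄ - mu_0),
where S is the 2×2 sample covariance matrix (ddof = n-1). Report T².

Step 1 — sample mean vector:
  mean(A) = (2 + 7 + 4 + 4 + 5 + 9) / 6 = 31/6 = 5.1667
  mean(B) = (8 + 3 + 4 + 9 + 2 + 5) / 6 = 31/6 = 5.1667
  x̄ = (5.1667, 5.1667),  deviation x̄ - mu_0 = (5.1667, 5.1667) - (5, 2) = (0.1667, 3.1667).

Step 2 — sample covariance matrix, S[i,j] = (1/(n-1)) · Σ_k (x_{k,i} - mean_i) · (x_{k,j} - mean_j), divisor n-1 = 5:
  S[A,A] = ((-3.1667)·(-3.1667) + (1.8333)·(1.8333) + (-1.1667)·(-1.1667) + (-1.1667)·(-1.1667) + (-0.1667)·(-0.1667) + (3.8333)·(3.8333)) / 5 = 30.8333/5 = 6.1667
  S[A,B] = ((-3.1667)·(2.8333) + (1.8333)·(-2.1667) + (-1.1667)·(-1.1667) + (-1.1667)·(3.8333) + (-0.1667)·(-3.1667) + (3.8333)·(-0.1667)) / 5 = -16.1667/5 = -3.2333
  S[B,B] = ((2.8333)·(2.8333) + (-2.1667)·(-2.1667) + (-1.1667)·(-1.1667) + (3.8333)·(3.8333) + (-3.1667)·(-3.1667) + (-0.1667)·(-0.1667)) / 5 = 38.8333/5 = 7.7667
  S = [[6.1667, -3.2333],
 [-3.2333, 7.7667]].

Step 3 — invert S. det(S) = 6.1667·7.7667 - (-3.2333)² = 37.44.
  S^{-1} = (1/det) · [[d, -b], [-b, a]] = [[0.2074, 0.0864],
 [0.0864, 0.1647]].

Step 4 — quadratic form (x̄ - mu_0)^T · S^{-1} · (x̄ - mu_0):
  S^{-1} · (x̄ - mu_0) = (0.308, 0.536),
  (x̄ - mu_0)^T · [...] = (0.1667)·(0.308) + (3.1667)·(0.536) = 1.7486.

Step 5 — scale by n: T² = 6 · 1.7486 = 10.4915.

T² ≈ 10.4915


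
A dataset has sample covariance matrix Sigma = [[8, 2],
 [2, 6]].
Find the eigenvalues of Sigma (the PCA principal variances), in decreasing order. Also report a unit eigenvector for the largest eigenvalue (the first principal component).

Step 1 — characteristic polynomial of 2×2 Sigma:
  det(Sigma - λI) = λ² - trace · λ + det = 0.
  trace = 8 + 6 = 14, det = 8·6 - (2)² = 44.
Step 2 — discriminant:
  Δ = trace² - 4·det = 196 - 176 = 20.
Step 3 — eigenvalues:
  λ = (trace ± √Δ)/2 = (14 ± 4.4721)/2,
  λ_1 = 9.2361,  λ_2 = 4.7639.

Step 4 — unit eigenvector for λ_1: solve (Sigma - λ_1 I)v = 0. First row:
  (8 - 9.2361)·v_x + (2)·v_y = 0, i.e. (-1.2361)·v_x + (2)·v_y = 0,
  so v ∝ (b, λ_1 - a) = (2, 1.2361) = u.
  ||u|| = √((2)² + (1.2361)²) = √(5.5279) ≈ 2.3511,
  v_1 = u/||u|| ≈ (0.8507, 0.5257) (||v_1|| = 1).

λ_1 = 9.2361,  λ_2 = 4.7639;  v_1 ≈ (0.8507, 0.5257)


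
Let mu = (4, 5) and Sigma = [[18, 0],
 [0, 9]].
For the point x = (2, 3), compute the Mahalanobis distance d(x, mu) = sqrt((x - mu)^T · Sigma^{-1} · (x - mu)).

Step 1 — centre the observation: (x - mu) = (-2, -2).

Step 2 — invert Sigma. det(Sigma) = 18·9 - (0)² = 162.
  Sigma^{-1} = (1/det) · [[d, -b], [-b, a]] = [[0.0556, 0],
 [0, 0.1111]].

Step 3 — form the quadratic (x - mu)^T · Sigma^{-1} · (x - mu):
  Sigma^{-1} · (x - mu) = (-0.1111, -0.2222).
  (x - mu)^T · [Sigma^{-1} · (x - mu)] = (-2)·(-0.1111) + (-2)·(-0.2222) = 0.6667.

Step 4 — take square root: d = √(0.6667) ≈ 0.8165.

d(x, mu) = √(0.6667) ≈ 0.8165


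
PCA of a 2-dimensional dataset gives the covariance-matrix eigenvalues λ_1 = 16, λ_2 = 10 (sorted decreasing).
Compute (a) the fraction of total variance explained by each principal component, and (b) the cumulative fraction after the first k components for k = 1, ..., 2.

Step 1 — total variance = trace(Sigma) = Σ λ_i = 16 + 10 = 26.

Step 2 — fraction explained by component i = λ_i / Σ λ:
  PC1: 16/26 = 0.6154
  PC2: 10/26 = 0.3846

Step 3 — cumulative fraction after k components = (λ_1 + ... + λ_k) / Σ λ:
  k = 1: 16/26 = 0.6154
  k = 2: (16 + 10)/26 = 26/26 = 1

Summary (fraction, with percent):

explained: PC1 0.6154 (61.54%), PC2 0.3846 (38.46%);  cumulative: 0.6154, 1


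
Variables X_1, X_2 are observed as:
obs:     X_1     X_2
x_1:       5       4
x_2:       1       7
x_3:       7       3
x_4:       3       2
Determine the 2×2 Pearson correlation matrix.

Step 1 — column means:
  mean(X_1) = (5 + 1 + 7 + 3) / 4 = 16/4 = 4
  mean(X_2) = (4 + 7 + 3 + 2) / 4 = 16/4 = 4

Step 2 — sample variances and covariances s[i,j] = (1/(n-1)) · Σ_k (x_{k,i} - mean_i) · (x_{k,j} - mean_j), with n-1 = 3:
  s[X_1,X_1] = ((1)·(1) + (-3)·(-3) + (3)·(3) + (-1)·(-1)) / 3 = 20/3 = 6.6667
  s[X_1,X_2] = ((1)·(0) + (-3)·(3) + (3)·(-1) + (-1)·(-2)) / 3 = -10/3 = -3.3333
  s[X_2,X_2] = ((0)·(0) + (3)·(3) + (-1)·(-1) + (-2)·(-2)) / 3 = 14/3 = 4.6667
  Sample standard deviations s_i = √(s[i,i]):
  s(X_1) = √(6.6667) = 2.582
  s(X_2) = √(4.6667) = 2.1602

Step 3 — r_{ij} = s_{ij} / (s_i · s_j):
  r[X_1,X_1] = 1 (diagonal).
  r[X_1,X_2] = -3.3333 / (2.582 · 2.1602) = -3.3333 / 5.5777 = -0.5976
  r[X_2,X_2] = 1 (diagonal).

R is symmetric with unit diagonal. Assembling:

R = [[1, -0.5976],
 [-0.5976, 1]]


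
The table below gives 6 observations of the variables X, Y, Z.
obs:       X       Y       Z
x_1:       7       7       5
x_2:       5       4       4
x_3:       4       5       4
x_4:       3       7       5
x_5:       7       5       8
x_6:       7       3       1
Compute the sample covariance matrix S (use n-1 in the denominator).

Step 1 — column means:
  mean(X) = (7 + 5 + 4 + 3 + 7 + 7) / 6 = 33/6 = 5.5
  mean(Y) = (7 + 4 + 5 + 7 + 5 + 3) / 6 = 31/6 = 5.1667
  mean(Z) = (5 + 4 + 4 + 5 + 8 + 1) / 6 = 27/6 = 4.5

Step 2 — sample covariance S[i,j] = (1/(n-1)) · Σ_k (x_{k,i} - mean_i) · (x_{k,j} - mean_j), with n-1 = 5.
  S[X,X] = ((1.5)·(1.5) + (-0.5)·(-0.5) + (-1.5)·(-1.5) + (-2.5)·(-2.5) + (1.5)·(1.5) + (1.5)·(1.5)) / 5 = 15.5/5 = 3.1
  S[X,Y] = ((1.5)·(1.8333) + (-0.5)·(-1.1667) + (-1.5)·(-0.1667) + (-2.5)·(1.8333) + (1.5)·(-0.1667) + (1.5)·(-2.1667)) / 5 = -4.5/5 = -0.9
  S[X,Z] = ((1.5)·(0.5) + (-0.5)·(-0.5) + (-1.5)·(-0.5) + (-2.5)·(0.5) + (1.5)·(3.5) + (1.5)·(-3.5)) / 5 = 0.5/5 = 0.1
  S[Y,Y] = ((1.8333)·(1.8333) + (-1.1667)·(-1.1667) + (-0.1667)·(-0.1667) + (1.8333)·(1.8333) + (-0.1667)·(-0.1667) + (-2.1667)·(-2.1667)) / 5 = 12.8333/5 = 2.5667
  S[Y,Z] = ((1.8333)·(0.5) + (-1.1667)·(-0.5) + (-0.1667)·(-0.5) + (1.8333)·(0.5) + (-0.1667)·(3.5) + (-2.1667)·(-3.5)) / 5 = 9.5/5 = 1.9
  S[Z,Z] = ((0.5)·(0.5) + (-0.5)·(-0.5) + (-0.5)·(-0.5) + (0.5)·(0.5) + (3.5)·(3.5) + (-3.5)·(-3.5)) / 5 = 25.5/5 = 5.1

S is symmetric (S[j,i] = S[i,j]). Assembling:

S = [[3.1, -0.9, 0.1],
 [-0.9, 2.5667, 1.9],
 [0.1, 1.9, 5.1]]


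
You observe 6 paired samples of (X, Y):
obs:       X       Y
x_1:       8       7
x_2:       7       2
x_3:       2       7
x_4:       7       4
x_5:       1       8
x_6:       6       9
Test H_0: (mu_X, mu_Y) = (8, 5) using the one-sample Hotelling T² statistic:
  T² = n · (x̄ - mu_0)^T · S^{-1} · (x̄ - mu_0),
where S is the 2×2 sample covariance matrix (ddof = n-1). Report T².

Step 1 — sample mean vector:
  mean(X) = (8 + 7 + 2 + 7 + 1 + 6) / 6 = 31/6 = 5.1667
  mean(Y) = (7 + 2 + 7 + 4 + 8 + 9) / 6 = 37/6 = 6.1667
  x̄ = (5.1667, 6.1667),  deviation x̄ - mu_0 = (5.1667, 6.1667) - (8, 5) = (-2.8333, 1.1667).

Step 2 — sample covariance matrix, S[i,j] = (1/(n-1)) · Σ_k (x_{k,i} - mean_i) · (x_{k,j} - mean_j), divisor n-1 = 5:
  S[X,X] = ((2.8333)·(2.8333) + (1.8333)·(1.8333) + (-3.1667)·(-3.1667) + (1.8333)·(1.8333) + (-4.1667)·(-4.1667) + (0.8333)·(0.8333)) / 5 = 42.8333/5 = 8.5667
  S[X,Y] = ((2.8333)·(0.8333) + (1.8333)·(-4.1667) + (-3.1667)·(0.8333) + (1.8333)·(-2.1667) + (-4.1667)·(1.8333) + (0.8333)·(2.8333)) / 5 = -17.1667/5 = -3.4333
  S[Y,Y] = ((0.8333)·(0.8333) + (-4.1667)·(-4.1667) + (0.8333)·(0.8333) + (-2.1667)·(-2.1667) + (1.8333)·(1.8333) + (2.8333)·(2.8333)) / 5 = 34.8333/5 = 6.9667
  S = [[8.5667, -3.4333],
 [-3.4333, 6.9667]].

Step 3 — invert S. det(S) = 8.5667·6.9667 - (-3.4333)² = 47.8933.
  S^{-1} = (1/det) · [[d, -b], [-b, a]] = [[0.1455, 0.0717],
 [0.0717, 0.1789]].

Step 4 — quadratic form (x̄ - mu_0)^T · S^{-1} · (x̄ - mu_0):
  S^{-1} · (x̄ - mu_0) = (-0.3285, 0.0056),
  (x̄ - mu_0)^T · [...] = (-2.8333)·(-0.3285) + (1.1667)·(0.0056) = 0.9373.

Step 5 — scale by n: T² = 6 · 0.9373 = 5.6236.

T² ≈ 5.6236


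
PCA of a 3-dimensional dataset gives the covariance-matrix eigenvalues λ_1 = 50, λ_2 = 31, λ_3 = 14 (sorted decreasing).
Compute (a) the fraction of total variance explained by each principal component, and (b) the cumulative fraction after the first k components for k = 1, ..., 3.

Step 1 — total variance = trace(Sigma) = Σ λ_i = 50 + 31 + 14 = 95.

Step 2 — fraction explained by component i = λ_i / Σ λ:
  PC1: 50/95 = 0.5263
  PC2: 31/95 = 0.3263
  PC3: 14/95 = 0.1474

Step 3 — cumulative fraction after k components = (λ_1 + ... + λ_k) / Σ λ:
  k = 1: 50/95 = 0.5263
  k = 2: (50 + 31)/95 = 81/95 = 0.8526
  k = 3: (50 + 31 + 14)/95 = 95/95 = 1

Summary (fraction, with percent):

explained: PC1 0.5263 (52.63%), PC2 0.3263 (32.63%), PC3 0.1474 (14.74%);  cumulative: 0.5263, 0.8526, 1


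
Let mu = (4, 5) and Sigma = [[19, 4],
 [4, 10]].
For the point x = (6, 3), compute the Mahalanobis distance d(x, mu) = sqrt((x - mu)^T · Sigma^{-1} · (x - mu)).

Step 1 — centre the observation: (x - mu) = (2, -2).

Step 2 — invert Sigma. det(Sigma) = 19·10 - (4)² = 174.
  Sigma^{-1} = (1/det) · [[d, -b], [-b, a]] = [[0.0575, -0.023],
 [-0.023, 0.1092]].

Step 3 — form the quadratic (x - mu)^T · Sigma^{-1} · (x - mu):
  Sigma^{-1} · (x - mu) = (0.1609, -0.2644).
  (x - mu)^T · [Sigma^{-1} · (x - mu)] = (2)·(0.1609) + (-2)·(-0.2644) = 0.8506.

Step 4 — take square root: d = √(0.8506) ≈ 0.9223.

d(x, mu) = √(0.8506) ≈ 0.9223


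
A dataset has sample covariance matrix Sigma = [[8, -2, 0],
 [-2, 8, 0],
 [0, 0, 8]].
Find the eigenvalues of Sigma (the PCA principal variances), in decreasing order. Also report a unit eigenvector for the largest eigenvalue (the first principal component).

Step 1 — characteristic polynomial p(λ) = det(λI - Sigma) = λ³ - tr·λ² + c_1·λ - det, where tr = trace, c_1 = sum of the principal 2×2 minors, det = det(Sigma):
  tr = 8 + 8 + 8 = 24,
  c_1 = (8·8 - (-2)²) + (8·8 - (0)²) + (8·8 - (0)²) = 60 + 64 + 64 = 188,
  det = 8·(8·8 - (0)²) - (-2)·((-2)·8 - (0)·(0)) + (0)·((-2)·(0) - 8·(0)) = 8·(64) - (-2)·(-16) + (0)·(0) = 480.
  So p(λ) = λ³ - 24λ² + 188λ - 480.
Step 2 — look for an integer root (rational root theorem: any rational root is an integer divisor of 480). Testing λ = 6:
  p(6) = 216 - 864 + 1128 - 480 = 0  ✓
  Dividing out (λ - 6): p(λ) = (λ - 6)(λ² - 18λ + 80).
Step 3 — remaining eigenvalues from the quadratic λ² - 18λ + 80 = 0:
  Δ = 18² - 4·80 = 324 - 320 = 4,  λ = (18 ± √4)/2 = (18 ± 2)/2 = 10 or 8.
  Sorted: λ_1 = 10,  λ_2 = 8,  λ_3 = 6  (check: sum = 24 = tr ✓).

Step 4 — unit eigenvector for λ_1 = 10: v spans the null space of (Sigma - λ_1 I), whose rows are
  r_1 = (-2, -2, 0),  r_2 = (-2, -2, 0),  r_3 = (0, 0, -2).
  v is orthogonal to every row, so take v ∝ r_1 × r_3 = ((-2)·(-2) - (0)·(0), (0)·(0) - (-2)·(-2), (-2)·(0) - (-2)·(0)) = (4, -4, 0).
  Rescale (divide by 4): u = (1, -1, 0).
  ||u|| = √((1)² + (-1)² + (0)²) = √(2) ≈ 1.4142,  v_1 = u/||u|| ≈ (0.7071, -0.7071, 0) (||v_1|| = 1).

λ_1 = 10,  λ_2 = 8,  λ_3 = 6;  v_1 ≈ (0.7071, -0.7071, 0)


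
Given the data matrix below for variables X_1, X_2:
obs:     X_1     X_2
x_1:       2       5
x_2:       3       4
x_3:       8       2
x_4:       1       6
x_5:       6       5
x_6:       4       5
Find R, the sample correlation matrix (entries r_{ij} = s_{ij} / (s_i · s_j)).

Step 1 — column means:
  mean(X_1) = (2 + 3 + 8 + 1 + 6 + 4) / 6 = 24/6 = 4
  mean(X_2) = (5 + 4 + 2 + 6 + 5 + 5) / 6 = 27/6 = 4.5

Step 2 — sample variances and covariances s[i,j] = (1/(n-1)) · Σ_k (x_{k,i} - mean_i) · (x_{k,j} - mean_j), with n-1 = 5:
  s[X_1,X_1] = ((-2)·(-2) + (-1)·(-1) + (4)·(4) + (-3)·(-3) + (2)·(2) + (0)·(0)) / 5 = 34/5 = 6.8
  s[X_1,X_2] = ((-2)·(0.5) + (-1)·(-0.5) + (4)·(-2.5) + (-3)·(1.5) + (2)·(0.5) + (0)·(0.5)) / 5 = -14/5 = -2.8
  s[X_2,X_2] = ((0.5)·(0.5) + (-0.5)·(-0.5) + (-2.5)·(-2.5) + (1.5)·(1.5) + (0.5)·(0.5) + (0.5)·(0.5)) / 5 = 9.5/5 = 1.9
  Sample standard deviations s_i = √(s[i,i]):
  s(X_1) = √(6.8) = 2.6077
  s(X_2) = √(1.9) = 1.3784

Step 3 — r_{ij} = s_{ij} / (s_i · s_j):
  r[X_1,X_1] = 1 (diagonal).
  r[X_1,X_2] = -2.8 / (2.6077 · 1.3784) = -2.8 / 3.5944 = -0.779
  r[X_2,X_2] = 1 (diagonal).

R is symmetric with unit diagonal. Assembling:

R = [[1, -0.779],
 [-0.779, 1]]


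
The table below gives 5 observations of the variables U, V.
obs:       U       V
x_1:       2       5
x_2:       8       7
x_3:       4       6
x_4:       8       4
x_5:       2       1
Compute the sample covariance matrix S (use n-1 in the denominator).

Step 1 — column means:
  mean(U) = (2 + 8 + 4 + 8 + 2) / 5 = 24/5 = 4.8
  mean(V) = (5 + 7 + 6 + 4 + 1) / 5 = 23/5 = 4.6

Step 2 — sample covariance S[i,j] = (1/(n-1)) · Σ_k (x_{k,i} - mean_i) · (x_{k,j} - mean_j), with n-1 = 4.
  S[U,U] = ((-2.8)·(-2.8) + (3.2)·(3.2) + (-0.8)·(-0.8) + (3.2)·(3.2) + (-2.8)·(-2.8)) / 4 = 36.8/4 = 9.2
  S[U,V] = ((-2.8)·(0.4) + (3.2)·(2.4) + (-0.8)·(1.4) + (3.2)·(-0.6) + (-2.8)·(-3.6)) / 4 = 13.6/4 = 3.4
  S[V,V] = ((0.4)·(0.4) + (2.4)·(2.4) + (1.4)·(1.4) + (-0.6)·(-0.6) + (-3.6)·(-3.6)) / 4 = 21.2/4 = 5.3

S is symmetric (S[j,i] = S[i,j]). Assembling:

S = [[9.2, 3.4],
 [3.4, 5.3]]


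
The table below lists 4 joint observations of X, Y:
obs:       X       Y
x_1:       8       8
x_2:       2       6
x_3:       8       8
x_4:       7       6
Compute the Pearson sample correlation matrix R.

Step 1 — column means:
  mean(X) = (8 + 2 + 8 + 7) / 4 = 25/4 = 6.25
  mean(Y) = (8 + 6 + 8 + 6) / 4 = 28/4 = 7

Step 2 — sample variances and covariances s[i,j] = (1/(n-1)) · Σ_k (x_{k,i} - mean_i) · (x_{k,j} - mean_j), with n-1 = 3:
  s[X,X] = ((1.75)·(1.75) + (-4.25)·(-4.25) + (1.75)·(1.75) + (0.75)·(0.75)) / 3 = 24.75/3 = 8.25
  s[X,Y] = ((1.75)·(1) + (-4.25)·(-1) + (1.75)·(1) + (0.75)·(-1)) / 3 = 7/3 = 2.3333
  s[Y,Y] = ((1)·(1) + (-1)·(-1) + (1)·(1) + (-1)·(-1)) / 3 = 4/3 = 1.3333
  Sample standard deviations s_i = √(s[i,i]):
  s(X) = √(8.25) = 2.8723
  s(Y) = √(1.3333) = 1.1547

Step 3 — r_{ij} = s_{ij} / (s_i · s_j):
  r[X,X] = 1 (diagonal).
  r[X,Y] = 2.3333 / (2.8723 · 1.1547) = 2.3333 / 3.3166 = 0.7035
  r[Y,Y] = 1 (diagonal).

R is symmetric with unit diagonal. Assembling:

R = [[1, 0.7035],
 [0.7035, 1]]


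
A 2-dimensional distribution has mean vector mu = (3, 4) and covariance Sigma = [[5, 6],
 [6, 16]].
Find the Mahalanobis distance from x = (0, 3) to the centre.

Step 1 — centre the observation: (x - mu) = (-3, -1).

Step 2 — invert Sigma. det(Sigma) = 5·16 - (6)² = 44.
  Sigma^{-1} = (1/det) · [[d, -b], [-b, a]] = [[0.3636, -0.1364],
 [-0.1364, 0.1136]].

Step 3 — form the quadratic (x - mu)^T · Sigma^{-1} · (x - mu):
  Sigma^{-1} · (x - mu) = (-0.9545, 0.2955).
  (x - mu)^T · [Sigma^{-1} · (x - mu)] = (-3)·(-0.9545) + (-1)·(0.2955) = 2.5682.

Step 4 — take square root: d = √(2.5682) ≈ 1.6026.

d(x, mu) = √(2.5682) ≈ 1.6026


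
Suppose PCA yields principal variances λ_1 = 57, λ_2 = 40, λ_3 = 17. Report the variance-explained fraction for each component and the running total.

Step 1 — total variance = trace(Sigma) = Σ λ_i = 57 + 40 + 17 = 114.

Step 2 — fraction explained by component i = λ_i / Σ λ:
  PC1: 57/114 = 0.5
  PC2: 40/114 = 0.3509
  PC3: 17/114 = 0.1491

Step 3 — cumulative fraction after k components = (λ_1 + ... + λ_k) / Σ λ:
  k = 1: 57/114 = 0.5
  k = 2: (57 + 40)/114 = 97/114 = 0.8509
  k = 3: (57 + 40 + 17)/114 = 114/114 = 1

Summary (fraction, with percent):

explained: PC1 0.5 (50%), PC2 0.3509 (35.09%), PC3 0.1491 (14.91%);  cumulative: 0.5, 0.8509, 1


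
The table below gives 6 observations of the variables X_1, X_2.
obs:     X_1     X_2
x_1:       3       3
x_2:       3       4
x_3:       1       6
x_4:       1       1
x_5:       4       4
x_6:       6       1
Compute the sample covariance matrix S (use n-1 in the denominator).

Step 1 — column means:
  mean(X_1) = (3 + 3 + 1 + 1 + 4 + 6) / 6 = 18/6 = 3
  mean(X_2) = (3 + 4 + 6 + 1 + 4 + 1) / 6 = 19/6 = 3.1667

Step 2 — sample covariance S[i,j] = (1/(n-1)) · Σ_k (x_{k,i} - mean_i) · (x_{k,j} - mean_j), with n-1 = 5.
  S[X_1,X_1] = ((0)·(0) + (0)·(0) + (-2)·(-2) + (-2)·(-2) + (1)·(1) + (3)·(3)) / 5 = 18/5 = 3.6
  S[X_1,X_2] = ((0)·(-0.1667) + (0)·(0.8333) + (-2)·(2.8333) + (-2)·(-2.1667) + (1)·(0.8333) + (3)·(-2.1667)) / 5 = -7/5 = -1.4
  S[X_2,X_2] = ((-0.1667)·(-0.1667) + (0.8333)·(0.8333) + (2.8333)·(2.8333) + (-2.1667)·(-2.1667) + (0.8333)·(0.8333) + (-2.1667)·(-2.1667)) / 5 = 18.8333/5 = 3.7667

S is symmetric (S[j,i] = S[i,j]). Assembling:

S = [[3.6, -1.4],
 [-1.4, 3.7667]]


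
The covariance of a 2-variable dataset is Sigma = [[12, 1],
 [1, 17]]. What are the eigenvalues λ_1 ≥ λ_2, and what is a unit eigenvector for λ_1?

Step 1 — characteristic polynomial of 2×2 Sigma:
  det(Sigma - λI) = λ² - trace · λ + det = 0.
  trace = 12 + 17 = 29, det = 12·17 - (1)² = 203.
Step 2 — discriminant:
  Δ = trace² - 4·det = 841 - 812 = 29.
Step 3 — eigenvalues:
  λ = (trace ± √Δ)/2 = (29 ± 5.3852)/2,
  λ_1 = 17.1926,  λ_2 = 11.8074.

Step 4 — unit eigenvector for λ_1: solve (Sigma - λ_1 I)v = 0. First row:
  (12 - 17.1926)·v_x + (1)·v_y = 0, i.e. (-5.1926)·v_x + (1)·v_y = 0,
  so v ∝ (b, λ_1 - a) = (1, 5.1926) = u.
  ||u|| = √((1)² + (5.1926)²) = √(27.9629) ≈ 5.288,
  v_1 = u/||u|| ≈ (0.1891, 0.982) (||v_1|| = 1).

λ_1 = 17.1926,  λ_2 = 11.8074;  v_1 ≈ (0.1891, 0.982)


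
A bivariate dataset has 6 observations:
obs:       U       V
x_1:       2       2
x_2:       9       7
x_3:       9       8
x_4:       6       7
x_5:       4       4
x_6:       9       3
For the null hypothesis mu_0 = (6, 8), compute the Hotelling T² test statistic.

Step 1 — sample mean vector:
  mean(U) = (2 + 9 + 9 + 6 + 4 + 9) / 6 = 39/6 = 6.5
  mean(V) = (2 + 7 + 8 + 7 + 4 + 3) / 6 = 31/6 = 5.1667
  x̄ = (6.5, 5.1667),  deviation x̄ - mu_0 = (6.5, 5.1667) - (6, 8) = (0.5, -2.8333).

Step 2 — sample covariance matrix, S[i,j] = (1/(n-1)) · Σ_k (x_{k,i} - mean_i) · (x_{k,j} - mean_j), divisor n-1 = 5:
  S[U,U] = ((-4.5)·(-4.5) + (2.5)·(2.5) + (2.5)·(2.5) + (-0.5)·(-0.5) + (-2.5)·(-2.5) + (2.5)·(2.5)) / 5 = 45.5/5 = 9.1
  S[U,V] = ((-4.5)·(-3.1667) + (2.5)·(1.8333) + (2.5)·(2.8333) + (-0.5)·(1.8333) + (-2.5)·(-1.1667) + (2.5)·(-2.1667)) / 5 = 22.5/5 = 4.5
  S[V,V] = ((-3.1667)·(-3.1667) + (1.8333)·(1.8333) + (2.8333)·(2.8333) + (1.8333)·(1.8333) + (-1.1667)·(-1.1667) + (-2.1667)·(-2.1667)) / 5 = 30.8333/5 = 6.1667
  S = [[9.1, 4.5],
 [4.5, 6.1667]].

Step 3 — invert S. det(S) = 9.1·6.1667 - (4.5)² = 35.8667.
  S^{-1} = (1/det) · [[d, -b], [-b, a]] = [[0.1719, -0.1255],
 [-0.1255, 0.2537]].

Step 4 — quadratic form (x̄ - mu_0)^T · S^{-1} · (x̄ - mu_0):
  S^{-1} · (x̄ - mu_0) = (0.4414, -0.7816),
  (x̄ - mu_0)^T · [...] = (0.5)·(0.4414) + (-2.8333)·(-0.7816) = 2.4353.

Step 5 — scale by n: T² = 6 · 2.4353 = 14.6115.

T² ≈ 14.6115


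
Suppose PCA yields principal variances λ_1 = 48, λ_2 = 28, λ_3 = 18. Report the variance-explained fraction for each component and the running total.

Step 1 — total variance = trace(Sigma) = Σ λ_i = 48 + 28 + 18 = 94.

Step 2 — fraction explained by component i = λ_i / Σ λ:
  PC1: 48/94 = 0.5106
  PC2: 28/94 = 0.2979
  PC3: 18/94 = 0.1915

Step 3 — cumulative fraction after k components = (λ_1 + ... + λ_k) / Σ λ:
  k = 1: 48/94 = 0.5106
  k = 2: (48 + 28)/94 = 76/94 = 0.8085
  k = 3: (48 + 28 + 18)/94 = 94/94 = 1

Summary (fraction, with percent):

explained: PC1 0.5106 (51.06%), PC2 0.2979 (29.79%), PC3 0.1915 (19.15%);  cumulative: 0.5106, 0.8085, 1


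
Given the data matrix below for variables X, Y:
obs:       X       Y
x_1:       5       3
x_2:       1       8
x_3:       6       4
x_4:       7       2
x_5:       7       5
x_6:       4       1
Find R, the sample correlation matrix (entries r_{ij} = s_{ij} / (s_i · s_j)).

Step 1 — column means:
  mean(X) = (5 + 1 + 6 + 7 + 7 + 4) / 6 = 30/6 = 5
  mean(Y) = (3 + 8 + 4 + 2 + 5 + 1) / 6 = 23/6 = 3.8333

Step 2 — sample variances and covariances s[i,j] = (1/(n-1)) · Σ_k (x_{k,i} - mean_i) · (x_{k,j} - mean_j), with n-1 = 5:
  s[X,X] = ((0)·(0) + (-4)·(-4) + (1)·(1) + (2)·(2) + (2)·(2) + (-1)·(-1)) / 5 = 26/5 = 5.2
  s[X,Y] = ((0)·(-0.8333) + (-4)·(4.1667) + (1)·(0.1667) + (2)·(-1.8333) + (2)·(1.1667) + (-1)·(-2.8333)) / 5 = -15/5 = -3
  s[Y,Y] = ((-0.8333)·(-0.8333) + (4.1667)·(4.1667) + (0.1667)·(0.1667) + (-1.8333)·(-1.8333) + (1.1667)·(1.1667) + (-2.8333)·(-2.8333)) / 5 = 30.8333/5 = 6.1667
  Sample standard deviations s_i = √(s[i,i]):
  s(X) = √(5.2) = 2.2804
  s(Y) = √(6.1667) = 2.4833

Step 3 — r_{ij} = s_{ij} / (s_i · s_j):
  r[X,X] = 1 (diagonal).
  r[X,Y] = -3 / (2.2804 · 2.4833) = -3 / 5.6627 = -0.5298
  r[Y,Y] = 1 (diagonal).

R is symmetric with unit diagonal. Assembling:

R = [[1, -0.5298],
 [-0.5298, 1]]


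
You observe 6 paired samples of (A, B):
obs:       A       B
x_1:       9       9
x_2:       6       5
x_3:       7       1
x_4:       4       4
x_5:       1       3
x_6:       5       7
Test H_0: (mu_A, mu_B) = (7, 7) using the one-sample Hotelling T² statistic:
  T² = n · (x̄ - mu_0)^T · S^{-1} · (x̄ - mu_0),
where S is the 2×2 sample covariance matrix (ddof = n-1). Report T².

Step 1 — sample mean vector:
  mean(A) = (9 + 6 + 7 + 4 + 1 + 5) / 6 = 32/6 = 5.3333
  mean(B) = (9 + 5 + 1 + 4 + 3 + 7) / 6 = 29/6 = 4.8333
  x̄ = (5.3333, 4.8333),  deviation x̄ - mu_0 = (5.3333, 4.8333) - (7, 7) = (-1.6667, -2.1667).

Step 2 — sample covariance matrix, S[i,j] = (1/(n-1)) · Σ_k (x_{k,i} - mean_i) · (x_{k,j} - mean_j), divisor n-1 = 5:
  S[A,A] = ((3.6667)·(3.6667) + (0.6667)·(0.6667) + (1.6667)·(1.6667) + (-1.3333)·(-1.3333) + (-4.3333)·(-4.3333) + (-0.3333)·(-0.3333)) / 5 = 37.3333/5 = 7.4667
  S[A,B] = ((3.6667)·(4.1667) + (0.6667)·(0.1667) + (1.6667)·(-3.8333) + (-1.3333)·(-0.8333) + (-4.3333)·(-1.8333) + (-0.3333)·(2.1667)) / 5 = 17.3333/5 = 3.4667
  S[B,B] = ((4.1667)·(4.1667) + (0.1667)·(0.1667) + (-3.8333)·(-3.8333) + (-0.8333)·(-0.8333) + (-1.8333)·(-1.8333) + (2.1667)·(2.1667)) / 5 = 40.8333/5 = 8.1667
  S = [[7.4667, 3.4667],
 [3.4667, 8.1667]].

Step 3 — invert S. det(S) = 7.4667·8.1667 - (3.4667)² = 48.96.
  S^{-1} = (1/det) · [[d, -b], [-b, a]] = [[0.1668, -0.0708],
 [-0.0708, 0.1525]].

Step 4 — quadratic form (x̄ - mu_0)^T · S^{-1} · (x̄ - mu_0):
  S^{-1} · (x̄ - mu_0) = (-0.1246, -0.2124),
  (x̄ - mu_0)^T · [...] = (-1.6667)·(-0.1246) + (-2.1667)·(-0.2124) = 0.6679.

Step 5 — scale by n: T² = 6 · 0.6679 = 4.0074.

T² ≈ 4.0074


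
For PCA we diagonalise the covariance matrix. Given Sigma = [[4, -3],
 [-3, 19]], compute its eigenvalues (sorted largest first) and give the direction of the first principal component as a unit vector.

Step 1 — characteristic polynomial of 2×2 Sigma:
  det(Sigma - λI) = λ² - trace · λ + det = 0.
  trace = 4 + 19 = 23, det = 4·19 - (-3)² = 67.
Step 2 — discriminant:
  Δ = trace² - 4·det = 529 - 268 = 261.
Step 3 — eigenvalues:
  λ = (trace ± √Δ)/2 = (23 ± 16.1555)/2,
  λ_1 = 19.5777,  λ_2 = 3.4223.

Step 4 — unit eigenvector for λ_1: solve (Sigma - λ_1 I)v = 0. First row:
  (4 - 19.5777)·v_x + (-3)·v_y = 0, i.e. (-15.5777)·v_x + (-3)·v_y = 0,
  so v ∝ (b, λ_1 - a) = (-3, 15.5777); multiply by -1 so the first entry is positive: u = (3, -15.5777).
  ||u|| = √((3)² + (-15.5777)²) = √(251.6662) ≈ 15.864,
  v_1 = u/||u|| ≈ (0.1891, -0.982) (||v_1|| = 1).

λ_1 = 19.5777,  λ_2 = 3.4223;  v_1 ≈ (0.1891, -0.982)


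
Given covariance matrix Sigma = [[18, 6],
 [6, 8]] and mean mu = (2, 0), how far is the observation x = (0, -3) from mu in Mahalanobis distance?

Step 1 — centre the observation: (x - mu) = (-2, -3).

Step 2 — invert Sigma. det(Sigma) = 18·8 - (6)² = 108.
  Sigma^{-1} = (1/det) · [[d, -b], [-b, a]] = [[0.0741, -0.0556],
 [-0.0556, 0.1667]].

Step 3 — form the quadratic (x - mu)^T · Sigma^{-1} · (x - mu):
  Sigma^{-1} · (x - mu) = (0.0185, -0.3889).
  (x - mu)^T · [Sigma^{-1} · (x - mu)] = (-2)·(0.0185) + (-3)·(-0.3889) = 1.1296.

Step 4 — take square root: d = √(1.1296) ≈ 1.0628.

d(x, mu) = √(1.1296) ≈ 1.0628


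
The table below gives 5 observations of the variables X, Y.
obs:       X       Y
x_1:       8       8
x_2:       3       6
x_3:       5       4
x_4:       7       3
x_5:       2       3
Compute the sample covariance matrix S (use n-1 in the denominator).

Step 1 — column means:
  mean(X) = (8 + 3 + 5 + 7 + 2) / 5 = 25/5 = 5
  mean(Y) = (8 + 6 + 4 + 3 + 3) / 5 = 24/5 = 4.8

Step 2 — sample covariance S[i,j] = (1/(n-1)) · Σ_k (x_{k,i} - mean_i) · (x_{k,j} - mean_j), with n-1 = 4.
  S[X,X] = ((3)·(3) + (-2)·(-2) + (0)·(0) + (2)·(2) + (-3)·(-3)) / 4 = 26/4 = 6.5
  S[X,Y] = ((3)·(3.2) + (-2)·(1.2) + (0)·(-0.8) + (2)·(-1.8) + (-3)·(-1.8)) / 4 = 9/4 = 2.25
  S[Y,Y] = ((3.2)·(3.2) + (1.2)·(1.2) + (-0.8)·(-0.8) + (-1.8)·(-1.8) + (-1.8)·(-1.8)) / 4 = 18.8/4 = 4.7

S is symmetric (S[j,i] = S[i,j]). Assembling:

S = [[6.5, 2.25],
 [2.25, 4.7]]


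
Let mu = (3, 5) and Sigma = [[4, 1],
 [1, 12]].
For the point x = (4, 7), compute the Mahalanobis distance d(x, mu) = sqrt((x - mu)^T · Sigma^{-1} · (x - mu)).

Step 1 — centre the observation: (x - mu) = (1, 2).

Step 2 — invert Sigma. det(Sigma) = 4·12 - (1)² = 47.
  Sigma^{-1} = (1/det) · [[d, -b], [-b, a]] = [[0.2553, -0.0213],
 [-0.0213, 0.0851]].

Step 3 — form the quadratic (x - mu)^T · Sigma^{-1} · (x - mu):
  Sigma^{-1} · (x - mu) = (0.2128, 0.1489).
  (x - mu)^T · [Sigma^{-1} · (x - mu)] = (1)·(0.2128) + (2)·(0.1489) = 0.5106.

Step 4 — take square root: d = √(0.5106) ≈ 0.7146.

d(x, mu) = √(0.5106) ≈ 0.7146


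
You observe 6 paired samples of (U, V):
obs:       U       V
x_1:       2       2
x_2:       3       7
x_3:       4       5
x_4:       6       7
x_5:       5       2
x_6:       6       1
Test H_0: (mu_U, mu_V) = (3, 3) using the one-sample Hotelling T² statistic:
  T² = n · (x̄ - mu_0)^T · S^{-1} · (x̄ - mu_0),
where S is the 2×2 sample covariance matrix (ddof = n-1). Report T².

Step 1 — sample mean vector:
  mean(U) = (2 + 3 + 4 + 6 + 5 + 6) / 6 = 26/6 = 4.3333
  mean(V) = (2 + 7 + 5 + 7 + 2 + 1) / 6 = 24/6 = 4
  x̄ = (4.3333, 4),  deviation x̄ - mu_0 = (4.3333, 4) - (3, 3) = (1.3333, 1).

Step 2 — sample covariance matrix, S[i,j] = (1/(n-1)) · Σ_k (x_{k,i} - mean_i) · (x_{k,j} - mean_j), divisor n-1 = 5:
  S[U,U] = ((-2.3333)·(-2.3333) + (-1.3333)·(-1.3333) + (-0.3333)·(-0.3333) + (1.6667)·(1.6667) + (0.6667)·(0.6667) + (1.6667)·(1.6667)) / 5 = 13.3333/5 = 2.6667
  S[U,V] = ((-2.3333)·(-2) + (-1.3333)·(3) + (-0.3333)·(1) + (1.6667)·(3) + (0.6667)·(-2) + (1.6667)·(-3)) / 5 = -1/5 = -0.2
  S[V,V] = ((-2)·(-2) + (3)·(3) + (1)·(1) + (3)·(3) + (-2)·(-2) + (-3)·(-3)) / 5 = 36/5 = 7.2
  S = [[2.6667, -0.2],
 [-0.2, 7.2]].

Step 3 — invert S. det(S) = 2.6667·7.2 - (-0.2)² = 19.16.
  S^{-1} = (1/det) · [[d, -b], [-b, a]] = [[0.3758, 0.0104],
 [0.0104, 0.1392]].

Step 4 — quadratic form (x̄ - mu_0)^T · S^{-1} · (x̄ - mu_0):
  S^{-1} · (x̄ - mu_0) = (0.5115, 0.1531),
  (x̄ - mu_0)^T · [...] = (1.3333)·(0.5115) + (1)·(0.1531) = 0.8351.

Step 5 — scale by n: T² = 6 · 0.8351 = 5.0104.

T² ≈ 5.0104


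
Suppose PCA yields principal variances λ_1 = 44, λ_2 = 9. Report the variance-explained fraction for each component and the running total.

Step 1 — total variance = trace(Sigma) = Σ λ_i = 44 + 9 = 53.

Step 2 — fraction explained by component i = λ_i / Σ λ:
  PC1: 44/53 = 0.8302
  PC2: 9/53 = 0.1698

Step 3 — cumulative fraction after k components = (λ_1 + ... + λ_k) / Σ λ:
  k = 1: 44/53 = 0.8302
  k = 2: (44 + 9)/53 = 53/53 = 1

Summary (fraction, with percent):

explained: PC1 0.8302 (83.02%), PC2 0.1698 (16.98%);  cumulative: 0.8302, 1


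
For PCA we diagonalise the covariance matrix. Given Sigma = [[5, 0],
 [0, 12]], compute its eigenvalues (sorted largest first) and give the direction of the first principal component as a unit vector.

Step 1 — characteristic polynomial of 2×2 Sigma:
  det(Sigma - λI) = λ² - trace · λ + det = 0.
  trace = 5 + 12 = 17, det = 5·12 - (0)² = 60.
Step 2 — discriminant:
  Δ = trace² - 4·det = 289 - 240 = 49.
Step 3 — eigenvalues:
  λ = (trace ± √Δ)/2 = (17 ± 7)/2,
  λ_1 = 12,  λ_2 = 5.

Step 4 — unit eigenvector for λ_1: Sigma is diagonal, so its eigenvectors are the coordinate axes. λ_1 = 12 is the diagonal entry on the second coordinate axis, hence
  v_1 = (0, 1) (||v_1|| = 1).

λ_1 = 12,  λ_2 = 5;  v_1 ≈ (0, 1)


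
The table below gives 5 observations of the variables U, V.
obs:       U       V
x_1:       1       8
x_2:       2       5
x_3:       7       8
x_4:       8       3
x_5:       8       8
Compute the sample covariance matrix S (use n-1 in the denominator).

Step 1 — column means:
  mean(U) = (1 + 2 + 7 + 8 + 8) / 5 = 26/5 = 5.2
  mean(V) = (8 + 5 + 8 + 3 + 8) / 5 = 32/5 = 6.4

Step 2 — sample covariance S[i,j] = (1/(n-1)) · Σ_k (x_{k,i} - mean_i) · (x_{k,j} - mean_j), with n-1 = 4.
  S[U,U] = ((-4.2)·(-4.2) + (-3.2)·(-3.2) + (1.8)·(1.8) + (2.8)·(2.8) + (2.8)·(2.8)) / 4 = 46.8/4 = 11.7
  S[U,V] = ((-4.2)·(1.6) + (-3.2)·(-1.4) + (1.8)·(1.6) + (2.8)·(-3.4) + (2.8)·(1.6)) / 4 = -4.4/4 = -1.1
  S[V,V] = ((1.6)·(1.6) + (-1.4)·(-1.4) + (1.6)·(1.6) + (-3.4)·(-3.4) + (1.6)·(1.6)) / 4 = 21.2/4 = 5.3

S is symmetric (S[j,i] = S[i,j]). Assembling:

S = [[11.7, -1.1],
 [-1.1, 5.3]]
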